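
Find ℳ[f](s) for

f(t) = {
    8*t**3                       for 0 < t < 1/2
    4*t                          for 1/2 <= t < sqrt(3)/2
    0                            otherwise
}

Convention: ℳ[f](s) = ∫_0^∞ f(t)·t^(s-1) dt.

(2*3**(s/2 + 1/2)*(s + 3) - s - 5)/(2**s*(s + 1)*(s + 3))
  Re(s) > -3

remove the common scale on t first: t**3 on [0, 1); 2*t on [1, sqrt(3))
undo the power substitution: t**(3/2) on [0, 1); 2*sqrt(t) on [1, 3)
along the cuts 1/2, ℳ[f](s) splits into 2 integrals
∫ 8*t**3·t^(s-1) over [0, 1/2)
on [1/2, sqrt(3)/2): add ∫ 4*t·t^(s-1) dt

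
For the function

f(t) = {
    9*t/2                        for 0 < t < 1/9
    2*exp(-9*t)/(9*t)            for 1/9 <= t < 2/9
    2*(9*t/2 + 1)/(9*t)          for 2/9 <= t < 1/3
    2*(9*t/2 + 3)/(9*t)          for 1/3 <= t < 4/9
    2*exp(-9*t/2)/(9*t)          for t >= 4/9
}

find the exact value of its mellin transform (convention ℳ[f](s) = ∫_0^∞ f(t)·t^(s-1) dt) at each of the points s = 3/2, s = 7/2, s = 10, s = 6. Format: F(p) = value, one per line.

peel off the common scale on t: 3*t on [0, 1/6); exp(-6*t)/(3*t) on [1/6, 1/3); (3*t + 1)/(3*t) on [1/3, 1/2); …
strip the common scale on t: t on [0, 1/2); exp(-2*t)/t on [1/2, 1); (t + 1)/t on [1, 3/2); …
strip the shared t-power: t**2 on [0, 1/2); exp(-2*t) on [1/2, 1); t + 1 on [1, 3/2); …
integrate the 5 segments split at 1/9, 2/9, 1/3, 4/9, then add the results
segment [0, 1/9) carries 9*t/2; integrate it
[1/9, 2/9) adds the kernel integral of 2*exp(-9*t)/(9*t)
segment [2/9, 1/3) carries 2*(9*t/2 + 1)/(9*t); integrate it
segment 1/3 to 4/9 holds 2*(9*t/2 + 3)/(9*t); add its integral
segment [4/9, ∞) carries 2*exp(-9*t/2)/(9*t); integrate it

F(3/2) = -8*sqrt(3)/27 - 16*sqrt(2)/81 - 2*sqrt(pi)*erfc(sqrt(2))/27 + 2*sqrt(2)*sqrt(pi)*erfc(sqrt(2))/27 + 2*sqrt(pi)*erfc(1)/27 + 443/405
F(7/2) = (3150*E + 630*sqrt(2)*(-7 + 6*sqrt(pi)*exp(2)*erfc(sqrt(2)) + 28*sqrt(2)) + (-9072*sqrt(3) - 3456*sqrt(2) - 945*sqrt(pi)*erfc(sqrt(2)) + 945*sqrt(pi)*erfc(1) + 71494)*exp(2))*exp(-2)/1377810
F(10) = (217009980*E + 267949573*exp(2) + 301364743680)*exp(-2)/3451916556990
F(6) = (9100*E + 729120 + 118557*exp(2))*exp(-2)/37200870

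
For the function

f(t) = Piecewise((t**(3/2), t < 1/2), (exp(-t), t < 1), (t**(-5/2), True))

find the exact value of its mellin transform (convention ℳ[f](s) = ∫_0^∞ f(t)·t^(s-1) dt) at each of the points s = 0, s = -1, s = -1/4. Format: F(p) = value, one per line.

F(0) = Ei(-1) + sqrt(2)/6 + 2/5 - Ei(-1/2)
F(-1) = -expint(2, 1) + 2/7 + 2*expint(2, 1/2) + sqrt(2)
F(-1/4) = -uppergamma(-1/4, 1) + 2**(3/4)/5 + 4/11 + uppergamma(-1/4, 1/2)

breakpoints 1/2, 1: one integral from each of the 3 segments
on [0, 1/2): add ∫ t**(3/2)·t^(s-1) dt
segment 1/2 to 1 holds exp(-t); add its integral
on [1, ∞): add ∫ t**(-5/2)·t^(s-1) dt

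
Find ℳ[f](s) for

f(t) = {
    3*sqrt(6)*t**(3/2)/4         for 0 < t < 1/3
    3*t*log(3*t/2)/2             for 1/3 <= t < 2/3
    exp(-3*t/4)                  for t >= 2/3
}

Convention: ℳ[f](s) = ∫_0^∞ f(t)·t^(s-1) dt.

(2*2**(2*s)*(2*s + 3)*(s**2 + 2*s + 1)*uppergamma(s, 1/2) - 2*2**s*(2*s + 3) + s*(2*s + 3)*log(2) + 2*s + (2*s + 3)*log(2) + sqrt(2)*(s**2 + 2*s + 1) + 3)/(2*3**s*(2*s + 3)*(s**2 + 2*s + 1))
  Re(s) > -3/2

invert the common scale on t to get t**(3/2) on [0, 1/2); t*log(t) on [1/2, 1); exp(-t/2) on [1, ∞)
treat the 3 regions marked off by 1/3, 2/3 separately and sum
[0, 1/3) adds the kernel integral of 3*sqrt(6)*t**(3/2)/4
between 1/3 and 2/3 the integrand is 3*t*log(3*t/2)/2·t^(s-1)
segment 2/3 to ∞ holds exp(-3*t/4); add its integral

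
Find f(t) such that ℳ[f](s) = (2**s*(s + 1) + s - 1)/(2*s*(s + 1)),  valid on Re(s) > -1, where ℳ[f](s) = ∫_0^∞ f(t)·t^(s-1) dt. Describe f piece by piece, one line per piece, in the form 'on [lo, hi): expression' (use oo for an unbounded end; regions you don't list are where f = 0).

on [0, 1): t
on [1, 2): 1/2

treat the 2 regions marked off by 1 separately and sum
∫ t·t^(s-1) over [0, 1)
the [1, 2) slice contributes ∫ 1/2·t^(s-1) dt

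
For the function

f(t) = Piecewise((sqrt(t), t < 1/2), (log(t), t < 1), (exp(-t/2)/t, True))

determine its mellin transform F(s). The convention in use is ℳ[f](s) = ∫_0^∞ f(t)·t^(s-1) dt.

(2*2**(2*s)*s**3*uppergamma(s - 1, 1/2) - 4*2**s*s - 2*2**s + 4**s*s**2*uppergamma(s - 1, 1/2) + 4*s**2*log(2) + 2*sqrt(2)*s**2 + s*log(4) + 4*s + 2)/(2*2**s*s**2*(2*s + 1))
  Re(s) > -1/2

back out the shared t-power: t**(3/2) on [0, 1/2); t*log(t) on [1/2, 1); exp(-t/2) on [1, ∞)
linearity at 1/2, 1 turns ℳ[f](s) into 3 summed integrals
over [0, 1/2), the kernel integral of sqrt(t) enters the sum
for t in [1/2, 1): the term is ∫ log(t)·t^(s-1)
segment 1 to ∞ holds exp(-t/2)/t; add its integral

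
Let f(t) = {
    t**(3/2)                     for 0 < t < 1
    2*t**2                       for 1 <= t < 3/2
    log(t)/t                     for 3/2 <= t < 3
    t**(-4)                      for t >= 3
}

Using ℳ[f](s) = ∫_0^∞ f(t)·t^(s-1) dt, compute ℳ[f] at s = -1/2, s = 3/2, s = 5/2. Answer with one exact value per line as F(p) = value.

treat the 4 regions marked off by 1, 3/2, 3 separately and sum
segment 0 to 1 holds t**(3/2); add its integral
for t in [1, 3/2): the term is ∫ 2*t**2·t^(s-1)
segment [3/2, 3) carries log(t)/t; integrate it
between 3 and ∞ the integrand is t**(-4)·t^(s-1)

F(-1/2) = -1/3 - 4*sqrt(6)*log(2)/27 - 2*sqrt(3)*log(3)/27 - 106*sqrt(3)/2187 + 4*sqrt(6)*log(3)/27 + 89*sqrt(6)/81
F(3/2) = -538*sqrt(3)/135 - 5/21 + log(2**(sqrt(6))*3**(-sqrt(6) + 2*sqrt(3))) + 83*sqrt(6)/28
F(5/2) = -34*sqrt(3)/27 - 7/36 + log(2**(sqrt(6)/2)*3**(-sqrt(6)/2 + 2*sqrt(3))) + 35*sqrt(6)/24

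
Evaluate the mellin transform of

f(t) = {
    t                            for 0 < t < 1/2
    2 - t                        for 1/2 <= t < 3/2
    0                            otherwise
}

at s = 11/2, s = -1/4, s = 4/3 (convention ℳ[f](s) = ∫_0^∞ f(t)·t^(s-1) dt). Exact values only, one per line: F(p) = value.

summing 2 kernel integrals split by 1/2 yields ℳ[f](s)
for t in [0, 1/2): the term is ∫ t·t^(s-1)
∫ over [1/2, 3/2) of (2 - t)·t^(s-1) joins the sum

F(11/2) = -15*sqrt(2)/4576 + 4617*sqrt(6)/9152
F(-1/4) = 2*2**(1/4)*(14 - 5*3**(3/4))/3
F(4/3) = 3*2**(2/3)*(-5 + 12*3**(1/3))/56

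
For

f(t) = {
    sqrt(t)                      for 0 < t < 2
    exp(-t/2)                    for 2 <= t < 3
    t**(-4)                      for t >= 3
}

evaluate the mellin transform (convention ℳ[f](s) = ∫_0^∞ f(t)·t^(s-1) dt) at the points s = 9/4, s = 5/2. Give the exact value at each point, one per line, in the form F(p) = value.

along the cuts 2, 3, ℳ[f](s) splits into 3 integrals
∫ sqrt(t)·t^(s-1) over [0, 2)
on [2, 3) integrate f = exp(-t/2) against the kernel
the [3, ∞) slice contributes ∫ t**(-4)·t^(s-1) dt

F(9/4) = -4*2**(1/4)*uppergamma(9/4, 3/2) + 4*3**(1/4)/63 + 16*2**(3/4)/11 + 4*2**(1/4)*uppergamma(9/4, 1)
F(5/2) = -12*sqrt(3)*exp(-3/2) - 3*sqrt(2)*sqrt(pi)*erfc(sqrt(6)/2) + 2*sqrt(3)/27 + 3*sqrt(2)*sqrt(pi)*erfc(1) + 8/3 + 10*sqrt(2)*exp(-1)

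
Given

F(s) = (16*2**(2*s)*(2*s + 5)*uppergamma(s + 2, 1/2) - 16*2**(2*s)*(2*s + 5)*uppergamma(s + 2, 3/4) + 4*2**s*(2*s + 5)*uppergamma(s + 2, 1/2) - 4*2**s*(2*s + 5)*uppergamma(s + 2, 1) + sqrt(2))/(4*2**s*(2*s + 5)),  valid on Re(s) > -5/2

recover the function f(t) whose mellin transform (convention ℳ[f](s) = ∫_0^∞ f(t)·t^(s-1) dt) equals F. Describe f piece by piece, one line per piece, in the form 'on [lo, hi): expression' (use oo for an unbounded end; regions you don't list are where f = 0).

on [0, 1/2): t**(5/2)
on [1/2, 1): t**2*exp(-t)
on [1, 3/2): t**2*exp(-t/2)

the shared t-power comes off first: sqrt(t) on [0, 1/2); exp(-t) on [1/2, 1); exp(-t/2) on [1, 3/2)
integrate the 3 segments split at 1/2, 1, then add the results
on [0, 1/2): add ∫ t**(5/2)·t^(s-1) dt
segment [1/2, 1) carries t**2*exp(-t); integrate it
on [1, 3/2): add ∫ t**2*exp(-t/2)·t^(s-1) dt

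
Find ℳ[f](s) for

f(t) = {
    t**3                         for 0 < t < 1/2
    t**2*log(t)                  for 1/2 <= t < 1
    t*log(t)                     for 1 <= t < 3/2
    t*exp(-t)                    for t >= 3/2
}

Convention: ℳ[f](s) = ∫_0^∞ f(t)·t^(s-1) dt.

(8*2**s*(s + 1)**2*(s + 3)*(2*s + (s + 1)**2 + 3)*uppergamma(s + 1, 3/2) - 8*2**s*(s + 1)**2*(s + 3) + 8*2**s*(s + 3)*(2*s + (s + 1)**2 + 3) + 3**s*(s + 1)*(s + 3)*(-12*log(2) + 12*log(3))*(2*s + (s + 1)**2 + 3) - 12*3**s*(s + 3)*(2*s + (s + 1)**2 + 3) + (s + 1)**3*(s + 3)*log(4) + (s + 1)**2*(s + 3)*log(4) + 2*(s + 1)**2*(s + 3) + (s + 1)**2*(2*s + (s + 1)**2 + 3))/(8*2**s*(s + 1)**2*(s + 3)*(2*s + (s + 1)**2 + 3))
  Re(s) > -3

undo the shared t-power: t**2 on [0, 1/2); t*log(t) on [1/2, 1); log(t) on [1, 3/2); …
breakpoints 1/2, 1, 3/2: one integral from each of the 4 segments
segment [0, 1/2) carries t**3; integrate it
piece [1/2, 1): integrate t**2*log(t) against the kernel
[1, 3/2) adds the kernel integral of t*log(t)
piece [3/2, ∞): integrate t*exp(-t) against the kernel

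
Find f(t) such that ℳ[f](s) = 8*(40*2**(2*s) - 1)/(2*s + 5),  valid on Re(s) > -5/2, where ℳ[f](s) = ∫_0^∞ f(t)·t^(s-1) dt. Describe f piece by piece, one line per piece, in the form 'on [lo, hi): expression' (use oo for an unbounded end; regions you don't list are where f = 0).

on [0, 1): t**(5/2)
on [1, 4): 5*t**(5/2)

summing 2 kernel integrals split by 1 yields ℳ[f](s)
on [0, 1): add ∫ t**(5/2)·t^(s-1) dt
over [1, 4), the kernel integral of 5*t**(5/2) enters the sum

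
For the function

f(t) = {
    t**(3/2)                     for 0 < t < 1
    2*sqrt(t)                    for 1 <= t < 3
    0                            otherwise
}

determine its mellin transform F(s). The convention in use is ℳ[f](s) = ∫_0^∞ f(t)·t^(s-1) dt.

(4*sqrt(3)*3**s*(2*s + 3) - 4*s - 10)/((2*s + 1)*(2*s + 3))
  Re(s) > -3/2

linearity at 1 turns ℳ[f](s) into 2 summed integrals
segment [0, 1) carries t**(3/2); integrate it
over [1, 3), the kernel integral of 2*sqrt(t) enters the sum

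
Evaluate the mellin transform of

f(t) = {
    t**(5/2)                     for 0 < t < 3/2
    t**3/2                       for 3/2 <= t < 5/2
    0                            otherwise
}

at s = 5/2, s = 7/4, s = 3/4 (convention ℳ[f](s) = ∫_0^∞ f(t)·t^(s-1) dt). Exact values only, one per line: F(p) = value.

F(5/2) = -243*sqrt(6)/704 + 243/160 + 3125*sqrt(10)/704
F(7/4) = 2**(1/4)*(-1377*3**(3/4) + 3078*sqrt(2)*3**(1/4) + 10625*5**(3/4))/5168
F(3/4) = 2**(1/4)*(-351*3**(3/4) + 810*sqrt(2)*3**(1/4) + 1625*5**(3/4))/1560

split f at 3/2: ℳ[f](s) collects 2 kernel integrals
piece [0, 3/2): integrate t**(5/2) against the kernel
the [3/2, 5/2) slice contributes ∫ t**3/2·t^(s-1) dt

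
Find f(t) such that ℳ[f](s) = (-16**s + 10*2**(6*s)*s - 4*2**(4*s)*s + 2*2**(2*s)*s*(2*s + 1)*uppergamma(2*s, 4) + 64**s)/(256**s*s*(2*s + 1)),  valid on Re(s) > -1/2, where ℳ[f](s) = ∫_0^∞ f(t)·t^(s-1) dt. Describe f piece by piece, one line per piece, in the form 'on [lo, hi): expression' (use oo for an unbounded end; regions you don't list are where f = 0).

invert the power substitution to get 4*t on [0, 1/4); 8*t + 1 on [1/4, 1/2); exp(-8*t) on [1/2, ∞)
reversing the common scale on t: 2*t on [0, 1/2); 4*t + 1 on [1/2, 1); exp(-4*t) on [1, ∞)
strip the common scale on t: t on [0, 1); 2*t + 1 on [1, 2); exp(-2*t) on [2, ∞)
split f at 1/16, 1/4: ℳ[f](s) collects 3 kernel integrals
for t in [0, 1/16): the term is ∫ 4*sqrt(t)·t^(s-1)
∫ over [1/16, 1/4) of (8*sqrt(t) + 1)·t^(s-1) joins the sum
over [1/4, ∞), the kernel integral of exp(-8*sqrt(t)) enters the sum

on [0, 1/16): 4*sqrt(t)
on [1/16, 1/4): 8*sqrt(t) + 1
on [1/4, oo): exp(-8*sqrt(t))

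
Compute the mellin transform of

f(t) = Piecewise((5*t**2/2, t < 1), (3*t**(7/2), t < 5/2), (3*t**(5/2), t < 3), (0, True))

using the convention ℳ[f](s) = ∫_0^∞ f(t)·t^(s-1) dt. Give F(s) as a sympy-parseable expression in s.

linearity at 1, 5/2 turns ℳ[f](s) into 3 summed integrals
over [0, 1), the kernel integral of 5*t**2/2 enters the sum
between 1 and 5/2 the integrand is 3*t**(7/2)·t^(s-1)
piece [5/2, 3): integrate 3*t**(5/2) against the kernel

(12*3**(s + 5/2)*(s + 2)*(2*s + 7) - 12*(5/2)**(s + 5/2)*(s + 2)*(2*s + 7) + 12*(5/2)**(s + 7/2)*(s + 2)*(2*s + 5) - 12*(s + 2)*(2*s + 5) + 5*(2*s + 5)*(2*s + 7))/(2*(s + 2)*(2*s + 5)*(2*s + 7))
  Re(s) > -2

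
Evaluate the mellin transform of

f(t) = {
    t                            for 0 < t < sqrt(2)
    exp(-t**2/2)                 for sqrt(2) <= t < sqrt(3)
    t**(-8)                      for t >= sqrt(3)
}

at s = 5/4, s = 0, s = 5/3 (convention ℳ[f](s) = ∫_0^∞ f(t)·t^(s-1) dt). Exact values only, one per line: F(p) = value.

invert the power substitution to get sqrt(t) on [0, 2); exp(-t/2) on [2, 3); t**(-4) on [3, ∞)
summing 3 kernel integrals split by sqrt(2), sqrt(3) yields ℳ[f](s)
for t in [0, sqrt(2)): the term is ∫ t·t^(s-1)
the [sqrt(2), sqrt(3)) slice contributes ∫ exp(-t**2/2)·t^(s-1) dt
segment sqrt(3) to ∞ holds t**(-8); add its integral

F(5/4) = -2**(5/8)*uppergamma(5/8, 3/2)/2 + 4*3**(5/8)/2187 + 2**(5/8)*uppergamma(5/8, 1)/2 + 8*2**(1/8)/9
F(0) = Ei(-3/2)/2 + 1/648 - Ei(-1)/2 + sqrt(2)
F(5/3) = -2**(5/6)*uppergamma(5/6, 3/2)/2 + 3**(5/6)/513 + 2**(5/6)*uppergamma(5/6, 1)/2 + 3*2**(1/3)/4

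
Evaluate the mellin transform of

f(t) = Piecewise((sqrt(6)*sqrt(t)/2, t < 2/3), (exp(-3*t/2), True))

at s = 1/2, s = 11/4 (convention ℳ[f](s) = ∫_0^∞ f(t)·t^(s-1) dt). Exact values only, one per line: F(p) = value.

remove the common scale on t first: sqrt(t) on [0, 1); exp(-t) on [1, ∞)
cuts at 2/3: linearity sums the 2 kernel integrals
for t in [0, 2/3): the term is ∫ sqrt(6)*sqrt(t)/2·t^(s-1)
for t in [2/3, ∞): the term is ∫ exp(-3*t/2)·t^(s-1)

F(1/2) = sqrt(6)*(sqrt(pi)*erfc(1) + 1)/3
F(11/4) = 4*24**(1/4)*(4 + 13*uppergamma(11/4, 1))/351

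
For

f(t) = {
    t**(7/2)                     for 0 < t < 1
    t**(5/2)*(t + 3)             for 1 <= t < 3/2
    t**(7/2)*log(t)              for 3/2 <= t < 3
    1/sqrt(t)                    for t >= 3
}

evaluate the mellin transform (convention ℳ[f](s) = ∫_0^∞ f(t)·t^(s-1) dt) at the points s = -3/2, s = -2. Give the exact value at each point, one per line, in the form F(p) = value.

F(-3/2) = 9*log(2)/8 + 143/144 + 27*log(3)/8
F(-2) = -6 - 178*sqrt(3)/135 + log(2**(sqrt(6)/2)*3**(-sqrt(6)/2 + 2*sqrt(3))) + 23*sqrt(6)/6

undo the shared t-power: t**3 on [0, 1); t**2*(t + 3) on [1, 3/2); t**3*log(t) on [3/2, 3); …
invert the shared t-power to get t on [0, 1); t + 3 on [1, 3/2); t*log(t) on [3/2, 3); …
cuts at 1, 3/2, 3: linearity sums the 4 kernel integrals
on [0, 1) integrate f = t**(7/2) against the kernel
∫ t**(5/2)*(t + 3)·t^(s-1) over [1, 3/2)
on [3/2, 3): add ∫ t**(7/2)*log(t)·t^(s-1) dt
for t in [3, ∞): the term is ∫ 1/sqrt(t)·t^(s-1)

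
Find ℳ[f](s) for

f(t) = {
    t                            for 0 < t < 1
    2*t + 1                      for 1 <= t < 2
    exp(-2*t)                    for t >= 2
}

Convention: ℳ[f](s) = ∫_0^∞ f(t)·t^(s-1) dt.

f breaks at 1, 2 into 3 integrals to sum
over [0, 1), the kernel integral of t enters the sum
on [1, 2) integrate f = (2*t + 1) against the kernel
∫ exp(-2*t)·t^(s-1) over [2, ∞)

(2**s*s*(s + 1)*uppergamma(s, 4) - 2*4**s*s - 4**s + 5*8**s*s + 8**s)/(4**s*s*(s + 1))
  Re(s) > -1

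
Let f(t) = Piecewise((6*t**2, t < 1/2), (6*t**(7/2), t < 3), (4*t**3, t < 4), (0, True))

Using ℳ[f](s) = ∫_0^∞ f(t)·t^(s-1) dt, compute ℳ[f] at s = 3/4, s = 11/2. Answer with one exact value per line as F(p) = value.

F(3/4) = -144*3**(3/4)/5 - 3*2**(3/4)/68 + 3*2**(1/4)/11 + 1944*3**(1/4)/17 + 2048*sqrt(2)/15
F(11/2) = -52488*sqrt(3)/17 + sqrt(2)/320 + 976627183/13056

the 3 pieces separated at 1/2, 3 each add one integral
∫ over [0, 1/2) of 6*t**2·t^(s-1) joins the sum
on [1/2, 3): add ∫ 6*t**(7/2)·t^(s-1) dt
over [3, 4), the kernel integral of 4*t**3 enters the sum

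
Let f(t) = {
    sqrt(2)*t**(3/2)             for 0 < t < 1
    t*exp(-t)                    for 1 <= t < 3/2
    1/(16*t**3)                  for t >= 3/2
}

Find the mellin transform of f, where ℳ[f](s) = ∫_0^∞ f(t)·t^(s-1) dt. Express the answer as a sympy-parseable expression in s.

reversing the shared t-power: sqrt(2)*sqrt(t) on [0, 1); exp(-t) on [1, 3/2); 1/(16*t**4) on [3/2, ∞)
invert the common scale on t to get sqrt(t) on [0, 2); exp(-t/2) on [2, 3); t**(-4) on [3, ∞)
f breaks at 1, 3/2 into 3 integrals to sum
over [0, 1), the kernel integral of sqrt(2)*t**(3/2) enters the sum
segment 1 to 3/2 holds t*exp(-t); add its integral
∫ 1/(16*t**3)·t^(s-1) over [3/2, ∞)

(54*2**s*(s - 3)*(2*s + 3)*uppergamma(s + 1, 1) - 54*2**s*(s - 3)*(2*s + 3)*uppergamma(s + 1, 3/2) + 108*2**(s + 1/2)*(s - 3) - 3**s*(2*s + 3))/(54*2**s*(s - 3)*(2*s + 3))
  -3/2 < Re(s) < 3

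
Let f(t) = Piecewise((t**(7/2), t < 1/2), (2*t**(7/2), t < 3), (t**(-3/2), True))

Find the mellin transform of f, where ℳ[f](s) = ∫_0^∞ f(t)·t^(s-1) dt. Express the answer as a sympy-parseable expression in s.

2**(-s - 5/2)*(6**(s + 1/2)*(-16*s - 56)/9 + 6**(s + 9/2)*(6*s - 9)/9 - 2*s + 3)/((2*s - 3)*(2*s + 7))
  -7/2 < Re(s) < 3/2

strip the shared t-power: t**3 on [0, 1/2); 2*t**3 on [1/2, 3); t**(-2) on [3, ∞)
back out the shared t-power: t on [0, 1/2); 2*t on [1/2, 3); t**(-4) on [3, ∞)
breakpoints 1/2, 3: one integral from each of the 3 segments
[0, 1/2) adds the kernel integral of t**(7/2)
over [1/2, 3), the kernel integral of 2*t**(7/2) enters the sum
over [3, ∞), the kernel integral of t**(-3/2) enters the sum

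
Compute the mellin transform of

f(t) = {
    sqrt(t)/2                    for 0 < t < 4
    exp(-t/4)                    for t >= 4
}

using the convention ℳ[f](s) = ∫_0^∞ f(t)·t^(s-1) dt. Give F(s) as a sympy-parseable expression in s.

4**s*((2*s + 1)*uppergamma(s, 1) + 2)/(2*s + 1)
  Re(s) > -1/2

invert the common scale on t to get sqrt(2)*sqrt(t)/2 on [0, 2); exp(-t/2) on [2, ∞)
peel off the common scale on t: sqrt(t) on [0, 1); exp(-t) on [1, ∞)
integrate the 2 segments split at 4, then add the results
over [0, 4), the kernel integral of sqrt(t)/2 enters the sum
∫ exp(-t/4)·t^(s-1) over [4, ∞)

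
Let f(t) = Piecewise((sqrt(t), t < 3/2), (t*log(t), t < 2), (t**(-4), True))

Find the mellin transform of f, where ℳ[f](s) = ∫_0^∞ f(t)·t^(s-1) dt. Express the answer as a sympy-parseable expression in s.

treat the 3 regions marked off by 3/2, 2 separately and sum
segment [0, 3/2) carries sqrt(t); integrate it
∫ over [3/2, 2) of t*log(t)·t^(s-1) joins the sum
between 2 and ∞ the integrand is t**(-4)·t^(s-1)

(-32*2**(2*s)*(s - 4)*(2*s + 1) + 3**s*s*(s - 4)*(2*s + 1)*(-24*log(3) + 24*log(2)) + 3**s*(s - 4)*(2*s + 1)*(-24*log(3) + 24*log(2)) + 24*3**s*(s - 4)*(2*s + 1) + 16*3**s*sqrt(6)*(s - 4)*(s**2 + 2*s + 1) + 32*4**s*s*(s - 4)*(2*s + 1)*log(2) + 32*4**s*(s - 4)*(2*s + 1)*log(2) - 4**s*(2*s + 1)*(s**2 + 2*s + 1))/(16*2**s*(s - 4)*(2*s + 1)*(s**2 + 2*s + 1))
  -1/2 < Re(s) < 4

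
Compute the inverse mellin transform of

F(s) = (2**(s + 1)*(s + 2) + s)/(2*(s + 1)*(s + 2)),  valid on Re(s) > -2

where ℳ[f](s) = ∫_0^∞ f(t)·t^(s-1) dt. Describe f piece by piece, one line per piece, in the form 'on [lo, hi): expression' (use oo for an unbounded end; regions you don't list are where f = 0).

reversing the shared t-power: t on [0, 1); 1/2 on [1, 2)
integrate the 2 segments split at 1, then add the results
piece [0, 1): integrate t**2 against the kernel
on [1, 2): add ∫ t/2·t^(s-1) dt

on [0, 1): t**2
on [1, 2): t/2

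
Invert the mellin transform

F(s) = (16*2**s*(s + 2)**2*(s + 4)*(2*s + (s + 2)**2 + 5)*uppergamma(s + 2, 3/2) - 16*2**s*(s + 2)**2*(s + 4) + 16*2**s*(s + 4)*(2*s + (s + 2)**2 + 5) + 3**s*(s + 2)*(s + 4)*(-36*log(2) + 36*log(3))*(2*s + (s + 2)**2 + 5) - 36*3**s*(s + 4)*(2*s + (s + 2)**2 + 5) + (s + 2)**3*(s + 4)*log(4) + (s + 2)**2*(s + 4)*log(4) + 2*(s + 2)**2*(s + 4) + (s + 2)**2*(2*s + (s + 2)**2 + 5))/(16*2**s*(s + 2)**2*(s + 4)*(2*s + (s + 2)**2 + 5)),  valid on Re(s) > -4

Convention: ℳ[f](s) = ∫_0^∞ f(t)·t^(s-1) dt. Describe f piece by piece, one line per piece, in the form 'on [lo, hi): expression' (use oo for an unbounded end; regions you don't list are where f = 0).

peel off the shared t-power: t**2 on [0, 1/2); t*log(t) on [1/2, 1); log(t) on [1, 3/2); …
along the cuts 1/2, 1, 3/2, ℳ[f](s) splits into 4 integrals
segment [0, 1/2) carries t**4; integrate it
on [1/2, 1) integrate f = t**3*log(t) against the kernel
on [1, 3/2) integrate f = t**2*log(t) against the kernel
∫ over [3/2, ∞) of t**2*exp(-t)·t^(s-1) joins the sum

on [0, 1/2): t**4
on [1/2, 1): t**3*log(t)
on [1, 3/2): t**2*log(t)
on [3/2, oo): t**2*exp(-t)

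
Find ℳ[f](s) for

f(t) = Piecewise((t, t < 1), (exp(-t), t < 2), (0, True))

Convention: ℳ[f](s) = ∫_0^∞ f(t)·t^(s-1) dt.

summing 2 kernel integrals split by 1 yields ℳ[f](s)
∫ t·t^(s-1) over [0, 1)
piece [1, 2): integrate exp(-t) against the kernel

((s + 1)*uppergamma(s, 1) - (s + 1)*uppergamma(s, 2) + 1)/(s + 1)
  Re(s) > -1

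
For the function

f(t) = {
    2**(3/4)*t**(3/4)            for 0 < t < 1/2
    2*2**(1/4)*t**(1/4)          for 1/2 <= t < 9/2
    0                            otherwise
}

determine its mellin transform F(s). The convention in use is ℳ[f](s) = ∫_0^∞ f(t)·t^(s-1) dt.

the common scale on t comes off first: t**(3/4) on [0, 1); 2*t**(1/4) on [1, 9)
the power substitution comes off first: t**(3/2) on [0, 1); 2*sqrt(t) on [1, 3)
treat the 2 regions marked off by 1/2 separately and sum
the [0, 1/2) slice contributes ∫ 2**(3/4)*t**(3/4)·t^(s-1) dt
segment [1/2, 9/2) carries 2*2**(1/4)*t**(1/4); integrate it

2**(2 - s)*(3**(2*s + 1/2)*(8*s + 6) - 4*s - 5)/((4*s + 1)*(4*s + 3))
  Re(s) > -3/4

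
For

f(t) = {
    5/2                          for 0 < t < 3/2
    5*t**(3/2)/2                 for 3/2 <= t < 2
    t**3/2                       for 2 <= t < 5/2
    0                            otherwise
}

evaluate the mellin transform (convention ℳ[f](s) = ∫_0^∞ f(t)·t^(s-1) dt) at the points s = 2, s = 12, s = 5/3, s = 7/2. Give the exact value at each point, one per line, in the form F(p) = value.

F(2) = -135*sqrt(6)/112 + 40*sqrt(2)/7 + 3001/320
F(12) = -295245*sqrt(6)/16384 + 40960*sqrt(2)/27 + 29470408351/983040
F(5/3) = -405*2**(5/6)*3**(1/6)/304 - 12*2**(2/3)/7 + 9*2**(1/3)*3**(2/3)/8 + 120*2**(1/6)/19 + 1875*2**(1/3)*5**(2/3)/896
F(7/2) = -64*sqrt(2)/13 + 135*sqrt(6)/112 + 781/64 + 15625*sqrt(10)/1664

the 3 pieces separated at 3/2, 2 each add one integral
∫ 5/2·t^(s-1) over [0, 3/2)
[3/2, 2) adds the kernel integral of 5*t**(3/2)/2
over [2, 5/2), the kernel integral of t**3/2 enters the sum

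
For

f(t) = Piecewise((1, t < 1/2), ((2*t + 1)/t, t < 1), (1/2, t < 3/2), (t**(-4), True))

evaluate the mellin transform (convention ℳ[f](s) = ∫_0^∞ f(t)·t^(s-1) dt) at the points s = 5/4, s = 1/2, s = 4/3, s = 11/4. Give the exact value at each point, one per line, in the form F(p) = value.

F(5/4) = 2**(3/4)*(-6534 + 1051*3**(1/4) + 7722*2**(1/4))/2970
F(1/2) = 1 + 599*sqrt(6)/1134 + sqrt(2)
F(4/3) = 2**(2/3)*(-486 + 97*3**(1/3) + 594*2**(1/3))/288
F(11/4) = 2**(1/4)*(-2610 + 5299*3**(3/4) + 7740*2**(3/4))/13860

undo the shared t-power: t on [0, 1/2); 2*t + 1 on [1/2, 1); t/2 on [1, 3/2); …
along the cuts 1/2, 1, 3/2, ℳ[f](s) splits into 4 integrals
∫ 1·t^(s-1) over [0, 1/2)
piece [1/2, 1): integrate (2*t + 1)/t against the kernel
for t in [1, 3/2): the term is ∫ 1/2·t^(s-1)
over [3/2, ∞), the kernel integral of t**(-4) enters the sum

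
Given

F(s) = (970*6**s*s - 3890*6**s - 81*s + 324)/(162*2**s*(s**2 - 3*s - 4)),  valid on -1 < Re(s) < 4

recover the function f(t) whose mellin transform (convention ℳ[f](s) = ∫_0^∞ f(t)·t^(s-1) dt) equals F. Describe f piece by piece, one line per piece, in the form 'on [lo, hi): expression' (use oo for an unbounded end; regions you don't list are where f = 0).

breakpoints 1/2, 3: one integral from each of the 3 segments
over [0, 1/2), the kernel integral of t enters the sum
the [1/2, 3) slice contributes ∫ 2*t·t^(s-1) dt
for t in [3, ∞): the term is ∫ t**(-4)·t^(s-1)

on [0, 1/2): t
on [1/2, 3): 2*t
on [3, oo): t**(-4)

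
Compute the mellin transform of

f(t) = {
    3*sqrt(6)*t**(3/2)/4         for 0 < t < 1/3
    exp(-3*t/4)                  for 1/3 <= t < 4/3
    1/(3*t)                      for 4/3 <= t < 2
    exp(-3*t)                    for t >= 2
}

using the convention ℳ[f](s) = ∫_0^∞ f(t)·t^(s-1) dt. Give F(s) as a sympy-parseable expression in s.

strip the common scale on t: t**(3/2) on [0, 1/2); exp(-t/2) on [1/2, 2); 1/(2*t) on [2, 3); …
cuts at 1/3, 4/3, 2: linearity sums the 4 kernel integrals
∫ 3*sqrt(6)*t**(3/2)/4·t^(s-1) over [0, 1/3)
over [1/3, 4/3), the kernel integral of exp(-3*t/4) enters the sum
on [4/3, 2): add ∫ 1/(3*t)·t^(s-1) dt
the [2, ∞) slice contributes ∫ exp(-3*t)·t^(s-1) dt

(24**s*(s - 1)*(2*s + 3)*uppergamma(s, 1/4) - 24**s*(s - 1)*(2*s + 3)*uppergamma(s, 1) - 24**s*(2*s + 3)/4 + 36**s*(2*s + 3)/6 + 6**s*(s - 1)*(2*s + 3)*uppergamma(s, 6) + sqrt(2)*6**s*(s - 1)/2)/(18**s*(s - 1)*(2*s + 3))
  Re(s) > -3/2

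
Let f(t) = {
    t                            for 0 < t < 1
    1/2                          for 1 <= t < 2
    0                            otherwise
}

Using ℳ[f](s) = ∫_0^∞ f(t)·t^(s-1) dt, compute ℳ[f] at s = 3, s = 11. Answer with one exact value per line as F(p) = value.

f breaks at 1 into 2 integrals to sum
over [0, 1), the kernel integral of t enters the sum
∫ over [1, 2) of 1/2·t^(s-1) joins the sum

F(3) = 17/12
F(11) = 12293/132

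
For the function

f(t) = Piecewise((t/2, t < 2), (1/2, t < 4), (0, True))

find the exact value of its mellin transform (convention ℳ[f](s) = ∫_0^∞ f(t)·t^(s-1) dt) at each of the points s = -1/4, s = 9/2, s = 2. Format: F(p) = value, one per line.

F(-1/4) = -sqrt(2) + 5*2**(3/4)/3
F(9/2) = 112*sqrt(2)/99 + 512/9
F(2) = 13/3

peel off the common scale on t: t on [0, 1); 1/2 on [1, 2)
treat the 2 regions marked off by 2 separately and sum
∫ t/2·t^(s-1) over [0, 2)
segment 2 to 4 holds 1/2; add its integral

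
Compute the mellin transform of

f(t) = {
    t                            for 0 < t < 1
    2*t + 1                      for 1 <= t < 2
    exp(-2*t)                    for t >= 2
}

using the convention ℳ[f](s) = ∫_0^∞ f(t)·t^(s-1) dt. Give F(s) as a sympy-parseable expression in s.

(2**s*s*(s + 1)*uppergamma(s, 4) - 2*4**s*s - 4**s + 5*8**s*s + 8**s)/(4**s*s*(s + 1))
  Re(s) > -1

split f at 1, 2: ℳ[f](s) collects 3 kernel integrals
segment [0, 1) carries t; integrate it
piece [1, 2): integrate (2*t + 1) against the kernel
∫ exp(-2*t)·t^(s-1) over [2, ∞)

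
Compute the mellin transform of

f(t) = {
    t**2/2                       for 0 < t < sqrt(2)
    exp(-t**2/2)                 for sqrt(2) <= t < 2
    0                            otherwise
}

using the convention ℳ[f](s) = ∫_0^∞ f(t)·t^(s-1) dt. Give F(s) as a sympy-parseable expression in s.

back out the common scale on t: 2*t**2 on [0, sqrt(2)/2); exp(-2*t**2) on [sqrt(2)/2, 1)
remove the power substitution first: 2*t on [0, 1/2); exp(-2*t) on [1/2, 1)
undo the common scale on t: t on [0, 1); exp(-t) on [1, 2)
cuts at sqrt(2): linearity sums the 2 kernel integrals
the [0, sqrt(2)) slice contributes ∫ t**2/2·t^(s-1) dt
∫ exp(-t**2/2)·t^(s-1) over [sqrt(2), 2)

2**(s/2 - 1)*((s + 2)*uppergamma(s/2, 1) - (s + 2)*uppergamma(s/2, 2) + 2)/(s + 2)
  Re(s) > -2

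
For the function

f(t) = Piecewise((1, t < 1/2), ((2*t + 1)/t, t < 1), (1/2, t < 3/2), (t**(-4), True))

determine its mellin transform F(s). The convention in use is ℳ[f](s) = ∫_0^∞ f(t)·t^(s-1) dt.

(405*2**s*s**2 - 1863*2**s*s + 972*2**s + 49*3**s*s**2 - 373*3**s*s + 324*3**s - 486*s**2 + 2106*s - 648)/(162*2**s*s*(s**2 - 5*s + 4))
  0 < Re(s) < 4

strip the shared t-power: t on [0, 1/2); 2*t + 1 on [1/2, 1); t/2 on [1, 3/2); …
summing 4 kernel integrals split by 1/2, 1, 3/2 yields ℳ[f](s)
the [0, 1/2) slice contributes ∫ 1·t^(s-1) dt
∫ (2*t + 1)/t·t^(s-1) over [1/2, 1)
for t in [1, 3/2): the term is ∫ 1/2·t^(s-1)
∫ over [3/2, ∞) of t**(-4)·t^(s-1) joins the sum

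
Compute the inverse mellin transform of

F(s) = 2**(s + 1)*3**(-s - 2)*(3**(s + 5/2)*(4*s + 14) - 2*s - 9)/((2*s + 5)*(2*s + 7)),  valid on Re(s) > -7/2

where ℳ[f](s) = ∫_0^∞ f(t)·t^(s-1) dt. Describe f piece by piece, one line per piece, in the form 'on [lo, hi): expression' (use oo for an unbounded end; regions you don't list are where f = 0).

strip the common scale on t: 3*sqrt(3)*t**(7/2) on [0, 1/3); 2*sqrt(3)*t**(5/2) on [1/3, 1)
peel off the shared t-power: 3*sqrt(3)*t**(3/2) on [0, 1/3); 2*sqrt(3)*sqrt(t) on [1/3, 1)
strip the common scale on t: t**(3/2) on [0, 1); 2*sqrt(t) on [1, 3)
split f at 2/3: ℳ[f](s) collects 2 kernel integrals
for t in [0, 2/3): the term is ∫ 3*sqrt(6)*t**(7/2)/16·t^(s-1)
∫ over [2/3, 2) of sqrt(6)*t**(5/2)/4·t^(s-1) joins the sum

on [0, 2/3): 3*sqrt(6)*t**(7/2)/16
on [2/3, 2): sqrt(6)*t**(5/2)/4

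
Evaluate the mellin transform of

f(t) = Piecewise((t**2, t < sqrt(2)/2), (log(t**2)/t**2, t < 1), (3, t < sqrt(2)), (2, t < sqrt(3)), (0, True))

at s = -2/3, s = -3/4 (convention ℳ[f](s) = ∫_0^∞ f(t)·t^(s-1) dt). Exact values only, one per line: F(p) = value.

F(-2/3) = 2**(1/3)*(-32*6**(2/3) - 48*2**(1/3) - 48*log(2) + 60 + 135*2**(2/3))/64
F(-3/4) = -8*3**(5/8)/9 - 2*2**(5/8)/3 - 8*2**(3/8)*log(2)/11 + 562*2**(3/8)/605 + 452/121

remove the power substitution first: t on [0, 1/2); log(t)/t on [1/2, 1); 3 on [1, 2); …
linearity at sqrt(2)/2, 1, sqrt(2) turns ℳ[f](s) into 4 summed integrals
segment [0, sqrt(2)/2) carries t**2; integrate it
on [sqrt(2)/2, 1) integrate f = log(t**2)/t**2 against the kernel
piece [1, sqrt(2)): integrate 3 against the kernel
piece [sqrt(2), sqrt(3)): integrate 2 against the kernel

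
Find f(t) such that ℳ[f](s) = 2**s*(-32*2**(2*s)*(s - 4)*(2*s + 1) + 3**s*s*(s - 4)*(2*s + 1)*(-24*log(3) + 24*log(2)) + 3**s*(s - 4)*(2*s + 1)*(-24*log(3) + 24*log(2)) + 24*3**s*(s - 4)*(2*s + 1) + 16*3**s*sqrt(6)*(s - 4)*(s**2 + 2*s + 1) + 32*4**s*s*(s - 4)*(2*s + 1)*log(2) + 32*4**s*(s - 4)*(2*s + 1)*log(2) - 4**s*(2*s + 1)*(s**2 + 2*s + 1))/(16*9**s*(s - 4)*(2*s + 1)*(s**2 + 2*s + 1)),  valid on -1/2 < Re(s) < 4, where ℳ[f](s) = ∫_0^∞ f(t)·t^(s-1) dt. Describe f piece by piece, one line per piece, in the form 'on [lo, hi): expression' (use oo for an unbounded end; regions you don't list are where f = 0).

undo the common scale on t: sqrt(6)*sqrt(t)/2 on [0, 1); 3*t*log(3*t/2)/2 on [1, 4/3); 16/(81*t**4) on [4/3, ∞)
reversing the common scale on t: sqrt(t) on [0, 3/2); t*log(t) on [3/2, 2); t**(-4) on [2, ∞)
integrate the 3 segments split at 2/3, 8/9, then add the results
for t in [0, 2/3): the term is ∫ 3*sqrt(t)/2·t^(s-1)
over [2/3, 8/9), the kernel integral of 9*t*log(9*t/4)/4 enters the sum
segment [8/9, ∞) carries 256/(6561*t**4); integrate it

on [0, 2/3): 3*sqrt(t)/2
on [2/3, 8/9): 9*t*log(9*t/4)/4
on [8/9, oo): 256/(6561*t**4)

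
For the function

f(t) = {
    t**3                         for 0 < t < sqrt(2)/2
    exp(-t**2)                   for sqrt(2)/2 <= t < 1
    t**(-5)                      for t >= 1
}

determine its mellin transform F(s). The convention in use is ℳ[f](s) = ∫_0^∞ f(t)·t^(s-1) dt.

undo the power substitution: t**(3/2) on [0, 1/2); exp(-t) on [1/2, 1); t**(-5/2) on [1, ∞)
cuts at sqrt(2)/2, 1: linearity sums the 3 kernel integrals
on [0, sqrt(2)/2) integrate f = t**3 against the kernel
segment sqrt(2)/2 to 1 holds exp(-t**2); add its integral
∫ t**(-5)·t^(s-1) over [1, ∞)

(2*2**(s/2)*(s - 5)*(s + 3)*uppergamma(s/2, 1/2) - 2*2**(s/2)*(s - 5)*(s + 3)*uppergamma(s/2, 1) - 4*2**(s/2)*(s + 3) + sqrt(2)*(s - 5))/(4*2**(s/2)*(s - 5)*(s + 3))
  -3 < Re(s) < 5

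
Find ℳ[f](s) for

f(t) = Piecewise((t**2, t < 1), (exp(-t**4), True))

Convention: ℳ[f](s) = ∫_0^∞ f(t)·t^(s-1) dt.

((s + 2)*uppergamma(s/4, 1) + 4)/(4*(s + 2))
  Re(s) > -2

reversing the power substitution: t on [0, 1); exp(-t**2) on [1, ∞)
the power substitution comes off first: sqrt(t) on [0, 1); exp(-t) on [1, ∞)
decompose at 1; ℳ[f](s) sums the 2 pieces' integrals
for t in [0, 1): the term is ∫ t**2·t^(s-1)
∫ over [1, ∞) of exp(-t**4)·t^(s-1) joins the sum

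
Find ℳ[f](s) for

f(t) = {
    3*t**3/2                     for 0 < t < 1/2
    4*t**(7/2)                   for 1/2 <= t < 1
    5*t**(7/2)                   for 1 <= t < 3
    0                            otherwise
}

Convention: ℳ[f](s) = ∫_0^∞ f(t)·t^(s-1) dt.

cuts at 1/2, 1: linearity sums the 3 kernel integrals
over [0, 1/2), the kernel integral of 3*t**3/2 enters the sum
segment 1/2 to 1 holds 4*t**(7/2); add its integral
∫ 5*t**(7/2)·t^(s-1) over [1, 3)

(2**(7/2 - s)*(-s - 3) + 160*3**(s + 7/2)*(s + 3) - 32*s - 96 + 3*(2*s + 7)/2**s)/(16*(s + 3)*(2*s + 7))
  Re(s) > -3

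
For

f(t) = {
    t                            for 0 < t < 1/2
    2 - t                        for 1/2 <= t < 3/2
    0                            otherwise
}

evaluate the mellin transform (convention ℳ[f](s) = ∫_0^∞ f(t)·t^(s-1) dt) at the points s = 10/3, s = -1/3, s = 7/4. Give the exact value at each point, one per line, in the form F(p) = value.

F(10/3) = 3*2**(2/3)*(-16 + 297*3**(1/3))/2080
F(-1/3) = 2**(1/3)*(30 - 11*3**(2/3))/4
F(7/4) = 3*2**(1/4)*(-10 + 23*3**(3/4))/154

f breaks at 1/2 into 2 integrals to sum
between 0 and 1/2 the integrand is t·t^(s-1)
segment [1/2, 3/2) carries (2 - t); integrate it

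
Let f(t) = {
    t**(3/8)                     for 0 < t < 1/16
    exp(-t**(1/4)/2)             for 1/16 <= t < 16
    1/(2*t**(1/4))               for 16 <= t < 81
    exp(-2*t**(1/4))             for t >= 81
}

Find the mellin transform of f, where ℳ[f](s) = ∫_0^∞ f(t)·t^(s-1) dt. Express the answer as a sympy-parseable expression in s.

undo the power substitution: t**(3/4) on [0, 1/4); exp(-sqrt(t)/2) on [1/4, 4); 1/(2*sqrt(t)) on [4, 9); …
strip the power substitution: t**(3/2) on [0, 1/2); exp(-t/2) on [1/2, 2); 1/(2*t) on [2, 3); …
f breaks at 1/16, 16, 81 into 4 integrals to sum
[0, 1/16) adds the kernel integral of t**(3/8)
segment [1/16, 16) carries exp(-t**(1/4)/2); integrate it
over [16, 81), the kernel integral of 1/(2*t**(1/4)) enters the sum
over [81, ∞), the kernel integral of exp(-2*t**(1/4)) enters the sum

(2*1679616**s*(8*s + 3) + 12*331776**s*(4*s - 1)*(8*s + 3)*uppergamma(4*s, 1/4) - 12*331776**s*(4*s - 1)*(8*s + 3)*uppergamma(4*s, 1) - 3*331776**s*(8*s + 3) + 12*6**(4*s)*(4*s - 1)*(8*s + 3)*uppergamma(4*s, 6) + 6*sqrt(2)*6**(4*s)*(4*s - 1))/(3*20736**s*(4*s - 1)*(8*s + 3))
  Re(s) > -3/8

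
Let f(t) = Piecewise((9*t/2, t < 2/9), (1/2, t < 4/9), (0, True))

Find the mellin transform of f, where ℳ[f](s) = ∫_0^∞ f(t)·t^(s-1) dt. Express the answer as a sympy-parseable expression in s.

undo the common scale on t: 3*t/2 on [0, 2/3); 1/2 on [2/3, 4/3)
back out the common scale on t: t on [0, 1); 1/2 on [1, 2)
summing 2 kernel integrals split by 2/9 yields ℳ[f](s)
the [0, 2/9) slice contributes ∫ 9*t/2·t^(s-1) dt
∫ 1/2·t^(s-1) over [2/9, 4/9)

(2**s*(s + 1) + s - 1)/(2*(9/2)**s*s*(s + 1))
  Re(s) > -1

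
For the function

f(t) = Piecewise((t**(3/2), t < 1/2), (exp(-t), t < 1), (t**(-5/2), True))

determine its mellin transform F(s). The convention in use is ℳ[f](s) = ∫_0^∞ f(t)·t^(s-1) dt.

(2*2**s*(2*s - 5)*(2*s + 3)*uppergamma(s, 1/2) - 2*2**s*(2*s - 5)*(2*s + 3)*uppergamma(s, 1) - 4*2**s*(2*s + 3) + sqrt(2)*(2*s - 5))/(2*2**s*(2*s - 5)*(2*s + 3))
  -3/2 < Re(s) < 5/2

integrate the 3 segments split at 1/2, 1, then add the results
[0, 1/2) adds the kernel integral of t**(3/2)
segment [1/2, 1) carries exp(-t); integrate it
between 1 and ∞ the integrand is t**(-5/2)·t^(s-1)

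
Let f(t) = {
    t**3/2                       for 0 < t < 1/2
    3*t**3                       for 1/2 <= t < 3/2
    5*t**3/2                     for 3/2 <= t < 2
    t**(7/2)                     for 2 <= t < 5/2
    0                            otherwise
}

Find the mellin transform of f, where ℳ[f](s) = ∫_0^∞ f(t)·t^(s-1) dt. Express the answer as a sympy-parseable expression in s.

f breaks at 1/2, 3/2, 2 into 4 integrals to sum
∫ over [0, 1/2) of t**3/2·t^(s-1) joins the sum
piece [1/2, 3/2): integrate 3*t**3 against the kernel
between 3/2 and 2 the integrand is 5*t**3/2·t^(s-1)
segment 2 to 5/2 holds t**(7/2); add its integral

(320*2**s*(2*s + 7) + 250*2**(1/2 - s)*5**(s + 1/2)*(s + 3) - 256*2**(s + 1/2)*(s + 3) + 27*(3/2)**s*(2*s + 7) - 5*(2*s + 7)/2**s)/(16*(s + 3)*(2*s + 7))
  Re(s) > -3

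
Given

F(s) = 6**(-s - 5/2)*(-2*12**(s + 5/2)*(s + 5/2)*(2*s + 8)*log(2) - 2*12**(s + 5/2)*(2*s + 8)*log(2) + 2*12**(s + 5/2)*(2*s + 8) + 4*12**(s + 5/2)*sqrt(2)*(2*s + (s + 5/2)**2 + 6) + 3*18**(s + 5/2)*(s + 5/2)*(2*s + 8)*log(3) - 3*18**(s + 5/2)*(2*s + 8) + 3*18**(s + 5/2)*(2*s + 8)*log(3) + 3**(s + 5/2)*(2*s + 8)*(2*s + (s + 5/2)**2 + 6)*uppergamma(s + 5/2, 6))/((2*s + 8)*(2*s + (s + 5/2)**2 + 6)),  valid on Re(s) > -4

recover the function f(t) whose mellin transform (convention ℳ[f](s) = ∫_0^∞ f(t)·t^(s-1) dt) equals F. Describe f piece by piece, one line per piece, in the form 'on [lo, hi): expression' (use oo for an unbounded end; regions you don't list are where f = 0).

invert the shared t-power to get t**(7/2) on [0, 2); t**3*log(t) on [2, 3); t**2*exp(-2*t) on [3, ∞)
remove the shared t-power first: t**(3/2) on [0, 2); t*log(t) on [2, 3); exp(-2*t) on [3, ∞)
integrate the 3 segments split at 2, 3, then add the results
between 0 and 2 the integrand is t**4·t^(s-1)
segment [2, 3) carries t**(7/2)*log(t); integrate it
on [3, ∞): add ∫ t**(5/2)*exp(-2*t)·t^(s-1) dt

on [0, 2): t**4
on [2, 3): t**(7/2)*log(t)
on [3, oo): t**(5/2)*exp(-2*t)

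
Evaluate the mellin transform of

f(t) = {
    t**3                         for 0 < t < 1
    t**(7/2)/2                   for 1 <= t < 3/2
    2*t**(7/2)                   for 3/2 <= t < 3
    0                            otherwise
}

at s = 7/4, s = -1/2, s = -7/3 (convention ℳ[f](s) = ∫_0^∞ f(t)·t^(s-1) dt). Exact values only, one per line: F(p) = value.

integrate the 3 segments split at 1, 3/2, then add the results
segment 0 to 1 holds t**3; add its integral
over [1, 3/2), the kernel integral of t**(7/2)/2 enters the sum
segment 3/2 to 3 holds 2*t**(7/2); add its integral

F(7/4) = -243*2**(3/4)*3**(1/4)/224 + 46/399 + 648*3**(1/4)/7
F(-1/2) = 3971/240
F(-7/3) = -27*2**(5/6)*3**(1/6)/28 + 15/14 + 36*3**(1/6)/7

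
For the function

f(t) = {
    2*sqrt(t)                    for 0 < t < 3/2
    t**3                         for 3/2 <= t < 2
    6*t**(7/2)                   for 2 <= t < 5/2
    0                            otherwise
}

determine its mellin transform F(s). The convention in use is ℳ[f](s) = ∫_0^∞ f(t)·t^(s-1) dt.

linearity at 3/2, 2 turns ℳ[f](s) into 3 summed integrals
segment [0, 3/2) carries 2*sqrt(t); integrate it
the [3/2, 2) slice contributes ∫ t**3·t^(s-1) dt
the [2, 5/2) slice contributes ∫ 6*t**(7/2)·t^(s-1) dt

(2**(s + 3)*(2*s + 1)*(2*s + 7) - 12*2**(s + 7/2)*(s + 3)*(2*s + 1) + 4*(3/2)**(s + 1/2)*(s + 3)*(2*s + 7) - (3/2)**(s + 3)*(2*s + 1)*(2*s + 7) + 12*(5/2)**(s + 7/2)*(s + 3)*(2*s + 1))/((s + 3)*(2*s + 1)*(2*s + 7))
  Re(s) > -1/2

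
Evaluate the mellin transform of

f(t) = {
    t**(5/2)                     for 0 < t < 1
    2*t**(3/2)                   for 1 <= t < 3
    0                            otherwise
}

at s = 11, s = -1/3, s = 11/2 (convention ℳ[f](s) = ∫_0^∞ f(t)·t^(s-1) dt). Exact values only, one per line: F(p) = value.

F(11) = -58/675 + 2125764*sqrt(3)/25
F(-1/3) = -114/91 + 36*3**(1/6)/7
F(11/2) = 34983/56

strip the shared t-power: t**(7/2) on [0, 1); 2*t**(5/2) on [1, 3)
back out the shared t-power: t**(3/2) on [0, 1); 2*sqrt(t) on [1, 3)
breakpoints 1: one integral from each of the 2 segments
the [0, 1) slice contributes ∫ t**(5/2)·t^(s-1) dt
segment [1, 3) carries 2*t**(3/2); integrate it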